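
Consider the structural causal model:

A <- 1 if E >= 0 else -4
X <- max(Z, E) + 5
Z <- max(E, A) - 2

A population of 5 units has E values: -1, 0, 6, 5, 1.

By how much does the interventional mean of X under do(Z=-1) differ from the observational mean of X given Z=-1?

The intervention sets Z=-1 in all 5 units regardless of E. Recomputing X per unit gives 4, 5, 11, 10, 6; average 7.2.
E[X|Z=-1] averages over only the 2 units with Z=-1 (E = 0, 1): X = 5, 6, mean 5.5.
Difference = 7.2 − 5.5 = 1.7.

1.7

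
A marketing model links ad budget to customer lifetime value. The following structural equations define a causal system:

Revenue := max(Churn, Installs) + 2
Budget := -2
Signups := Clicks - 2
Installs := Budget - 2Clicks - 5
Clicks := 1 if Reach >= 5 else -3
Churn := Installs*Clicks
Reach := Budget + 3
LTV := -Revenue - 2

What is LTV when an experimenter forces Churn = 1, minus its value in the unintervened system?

Intervening sets Churn = 1 and removes its equation (Churn := Installs*Clicks).
Reach = Budget + 3  [with Budget=-2]  = 1
Clicks = 1 if Reach >= 5 else -3  [with Reach=1]  = -3
Installs = Budget - 2Clicks - 5  [with Budget=-2, Clicks=-3]  = -1
Revenue = max(Churn, Installs) + 2  [with Churn=1, Installs=-1]  = 3
LTV = -Revenue - 2  [with Revenue=3]  = -5
Without intervention: Reach = Budget + 3  [with Budget=-2]  = 1; Clicks = 1 if Reach >= 5 else -3  [with Reach=1]  = -3; Installs = Budget - 2Clicks - 5  [with Budget=-2, Clicks=-3]  = -1; Churn = Installs*Clicks  [with Installs=-1, Clicks=-3]  = 3; Revenue = max(Churn, Installs) + 2  [with Churn=3, Installs=-1]  = 5; LTV = -Revenue - 2  [with Revenue=5]  = -7.
Change = -5 − (-7) = 2.

2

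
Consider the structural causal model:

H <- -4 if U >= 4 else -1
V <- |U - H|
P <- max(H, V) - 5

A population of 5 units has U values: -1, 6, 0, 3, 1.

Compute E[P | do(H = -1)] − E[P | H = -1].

1.05

Under do(H=-1), H's equation is replaced by H=-1 for every unit. Per-unit P: -5, 2, -4, -1, -3. Mean = -2.2.
Conditioning on H=-1 selects the 4 unit(s) with U ∈ {-1, 0, 3, 1}. Their P values: -5, -4, -1, -3. Mean = -3.25.
Difference = -2.2 − (-3.25) = 1.05.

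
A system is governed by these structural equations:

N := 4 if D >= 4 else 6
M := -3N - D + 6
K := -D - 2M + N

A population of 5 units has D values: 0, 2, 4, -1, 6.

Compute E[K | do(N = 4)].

18.2

Every unit gets N=4 under the intervention. K values become 16, 18, 20, 15, 22; E[K|do(N=4)] = 18.2.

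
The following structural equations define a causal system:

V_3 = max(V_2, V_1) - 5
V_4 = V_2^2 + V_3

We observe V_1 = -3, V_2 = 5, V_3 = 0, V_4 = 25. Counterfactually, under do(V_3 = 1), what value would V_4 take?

The intervention breaks the incoming arrows to V_3: V_3 = max(V_2, V_1) - 5 no longer applies, and V_3 = 1.
V_4 = V_2^2 + V_3  [with V_2=5, V_3=1]  = 26

26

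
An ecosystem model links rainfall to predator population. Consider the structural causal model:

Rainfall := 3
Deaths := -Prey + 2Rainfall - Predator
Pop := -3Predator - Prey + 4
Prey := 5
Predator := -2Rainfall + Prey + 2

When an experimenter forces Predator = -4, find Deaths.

5

The intervention breaks the incoming arrows to Predator: Predator := -2Rainfall + Prey + 2 no longer applies, and Predator = -4.
Deaths = -Prey + 2Rainfall - Predator  [with Prey=5, Rainfall=3, Predator=-4]  = 5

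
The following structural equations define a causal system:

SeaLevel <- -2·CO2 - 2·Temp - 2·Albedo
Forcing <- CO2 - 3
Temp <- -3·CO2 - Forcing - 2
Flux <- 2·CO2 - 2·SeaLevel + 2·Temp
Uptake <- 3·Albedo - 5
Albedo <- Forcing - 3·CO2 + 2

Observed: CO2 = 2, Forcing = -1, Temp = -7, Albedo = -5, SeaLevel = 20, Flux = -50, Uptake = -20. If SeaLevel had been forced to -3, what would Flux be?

The intervention breaks the incoming arrows to SeaLevel: SeaLevel <- -2·CO2 - 2·Temp - 2·Albedo no longer applies, and SeaLevel = -3.
Forcing = CO2 - 3  [with CO2=2]  = -1
Temp = -3·CO2 - Forcing - 2  [with CO2=2, Forcing=-1]  = -7
Flux = 2·CO2 - 2·SeaLevel + 2·Temp  [with CO2=2, SeaLevel=-3, Temp=-7]  = -4

-4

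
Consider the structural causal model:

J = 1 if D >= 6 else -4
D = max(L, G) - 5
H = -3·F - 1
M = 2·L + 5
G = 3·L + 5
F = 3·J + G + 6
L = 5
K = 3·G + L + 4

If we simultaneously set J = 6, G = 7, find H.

Under do(J = 6, G = 7), each intervened variable's structural equation is replaced by its fixed value.
F = 3·J + G + 6  [with J=6, G=7]  = 31
H = -3·F - 1  [with F=31]  = -94

-94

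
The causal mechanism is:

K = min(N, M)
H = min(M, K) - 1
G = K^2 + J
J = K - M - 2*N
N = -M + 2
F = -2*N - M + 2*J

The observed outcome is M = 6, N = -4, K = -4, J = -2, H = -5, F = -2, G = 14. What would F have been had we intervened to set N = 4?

-34

Under do(N=4), the mechanism N = -M + 2 is discarded; N is fixed at 4.
K = min(N, M)  [with N=4, M=6]  = 4
J = K - M - 2*N  [with K=4, M=6, N=4]  = -10
F = -2*N - M + 2*J  [with N=4, M=6, J=-10]  = -34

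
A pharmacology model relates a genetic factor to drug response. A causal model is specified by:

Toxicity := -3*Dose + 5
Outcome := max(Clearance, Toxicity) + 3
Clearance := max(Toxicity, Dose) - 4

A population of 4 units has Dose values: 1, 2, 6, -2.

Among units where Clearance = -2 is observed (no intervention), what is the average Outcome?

Conditioning on Clearance=-2 selects the 2 unit(s) with Dose ∈ {1, 2}. Their Outcome values: 5, 2. Mean = 3.5.

3.5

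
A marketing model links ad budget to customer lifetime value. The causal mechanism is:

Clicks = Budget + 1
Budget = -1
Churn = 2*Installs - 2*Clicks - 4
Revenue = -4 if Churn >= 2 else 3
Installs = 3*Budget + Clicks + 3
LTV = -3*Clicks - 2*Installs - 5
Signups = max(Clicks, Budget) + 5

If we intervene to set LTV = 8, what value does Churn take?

-4

The intervention breaks the incoming arrows to LTV: LTV = -3*Clicks - 2*Installs - 5 no longer applies, and LTV = 8.
Churn is not downstream of the intervention, so its value is determined by the original equations.
Clicks = Budget + 1  [with Budget=-1]  = 0
Installs = 3*Budget + Clicks + 3  [with Budget=-1, Clicks=0]  = 0
Churn = 2*Installs - 2*Clicks - 4  [with Installs=0, Clicks=0]  = -4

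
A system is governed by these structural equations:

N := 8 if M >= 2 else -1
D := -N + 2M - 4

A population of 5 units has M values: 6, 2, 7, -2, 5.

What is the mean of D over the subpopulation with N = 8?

E[D|N=8] averages over only the 4 units with N=8 (M = 6, 2, 7, 5): D = 0, -8, 2, -2, mean -2.

-2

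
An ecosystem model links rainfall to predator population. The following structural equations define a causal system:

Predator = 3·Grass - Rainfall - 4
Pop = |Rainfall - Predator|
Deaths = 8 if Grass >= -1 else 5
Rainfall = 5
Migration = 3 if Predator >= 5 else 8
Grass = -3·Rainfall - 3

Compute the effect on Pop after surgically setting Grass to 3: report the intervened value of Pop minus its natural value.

Under do(Grass=3), the mechanism Grass = -3·Rainfall - 3 is discarded; Grass is fixed at 3.
Predator = 3·Grass - Rainfall - 4  [with Grass=3, Rainfall=5]  = 0
Pop = |Rainfall - Predator|  [with Rainfall=5, Predator=0]  = 5
Without intervention: Grass = -3·Rainfall - 3  [with Rainfall=5]  = -18; Predator = 3·Grass - Rainfall - 4  [with Grass=-18, Rainfall=5]  = -63; Pop = |Rainfall - Predator|  [with Rainfall=5, Predator=-63]  = 68.
Change = 5 − 68 = -63.

-63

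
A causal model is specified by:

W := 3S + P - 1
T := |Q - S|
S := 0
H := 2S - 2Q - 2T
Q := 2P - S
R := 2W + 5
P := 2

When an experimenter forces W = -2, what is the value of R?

1

do(W=-2) replaces the equation W := 3S + P - 1 with the constant W = -2.
R = 2W + 5  [with W=-2]  = 1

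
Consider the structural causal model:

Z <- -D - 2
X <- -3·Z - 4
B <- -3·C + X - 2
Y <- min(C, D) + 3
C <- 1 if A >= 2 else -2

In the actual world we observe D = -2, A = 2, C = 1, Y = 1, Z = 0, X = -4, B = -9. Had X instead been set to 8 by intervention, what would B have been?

3

Intervening sets X = 8 and removes its equation (X <- -3·Z - 4).
C = 1 if A >= 2 else -2  [with A=2]  = 1
B = -3·C + X - 2  [with C=1, X=8]  = 3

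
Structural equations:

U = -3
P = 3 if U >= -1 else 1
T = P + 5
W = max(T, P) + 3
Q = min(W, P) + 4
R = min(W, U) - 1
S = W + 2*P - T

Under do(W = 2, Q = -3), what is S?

-2

Under do(W = 2, Q = -3), each intervened variable's structural equation is replaced by its fixed value.
P = 3 if U >= -1 else 1  [with U=-3]  = 1
T = P + 5  [with P=1]  = 6
S = W + 2*P - T  [with W=2, P=1, T=6]  = -2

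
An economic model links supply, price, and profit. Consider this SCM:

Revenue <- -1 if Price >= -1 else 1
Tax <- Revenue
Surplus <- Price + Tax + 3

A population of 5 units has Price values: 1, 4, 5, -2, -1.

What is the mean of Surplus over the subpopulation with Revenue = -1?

Conditioning on Revenue=-1 selects the 4 unit(s) with Price ∈ {1, 4, 5, -1}. Their Surplus values: 3, 6, 7, 1. Mean = 4.25.

4.25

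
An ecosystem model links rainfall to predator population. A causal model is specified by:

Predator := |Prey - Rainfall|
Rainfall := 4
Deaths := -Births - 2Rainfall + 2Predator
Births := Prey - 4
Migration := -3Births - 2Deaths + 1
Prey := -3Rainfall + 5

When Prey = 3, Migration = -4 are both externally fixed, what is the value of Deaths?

-5

Setting Prey = 3, Migration = -4 by intervention discards those variables' equations.
Predator = |Prey - Rainfall|  [with Prey=3, Rainfall=4]  = 1
Births = Prey - 4  [with Prey=3]  = -1
Deaths = -Births - 2Rainfall + 2Predator  [with Births=-1, Rainfall=4, Predator=1]  = -5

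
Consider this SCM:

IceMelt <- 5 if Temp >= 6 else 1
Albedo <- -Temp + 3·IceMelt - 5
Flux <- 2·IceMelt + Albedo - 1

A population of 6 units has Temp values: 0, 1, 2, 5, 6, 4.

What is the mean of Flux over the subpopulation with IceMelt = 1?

-3.4

E[Flux|IceMelt=1] averages over only the 5 units with IceMelt=1 (Temp = 0, 1, 2, 5, 4): Flux = -1, -2, -3, -6, -5, mean -3.4.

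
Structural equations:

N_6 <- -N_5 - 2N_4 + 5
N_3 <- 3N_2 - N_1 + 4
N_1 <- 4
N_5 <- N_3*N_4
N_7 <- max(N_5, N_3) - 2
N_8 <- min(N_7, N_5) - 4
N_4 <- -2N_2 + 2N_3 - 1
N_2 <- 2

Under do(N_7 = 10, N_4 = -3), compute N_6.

Setting N_7 = 10, N_4 = -3 by intervention discards those variables' equations.
N_3 = 3N_2 - N_1 + 4  [with N_2=2, N_1=4]  = 6
N_5 = N_3*N_4  [with N_3=6, N_4=-3]  = -18
N_6 = -N_5 - 2N_4 + 5  [with N_5=-18, N_4=-3]  = 29

29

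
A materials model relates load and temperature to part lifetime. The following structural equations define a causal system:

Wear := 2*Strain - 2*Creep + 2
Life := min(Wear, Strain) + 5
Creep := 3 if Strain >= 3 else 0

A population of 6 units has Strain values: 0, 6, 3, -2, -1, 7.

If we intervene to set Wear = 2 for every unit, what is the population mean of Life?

5.5

do(Wear=2) breaks Wear's dependence on Strain. With Wear=2 fixed, Life across the units is 5, 7, 7, 3, 4, 7, mean 5.5.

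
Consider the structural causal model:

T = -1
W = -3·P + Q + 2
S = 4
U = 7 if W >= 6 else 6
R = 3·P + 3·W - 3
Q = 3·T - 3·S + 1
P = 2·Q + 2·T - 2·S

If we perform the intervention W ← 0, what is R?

The intervention breaks the incoming arrows to W: W = -3·P + Q + 2 no longer applies, and W = 0.
Q = 3·T - 3·S + 1  [with T=-1, S=4]  = -14
P = 2·Q + 2·T - 2·S  [with Q=-14, T=-1, S=4]  = -38
R = 3·P + 3·W - 3  [with P=-38, W=0]  = -117

-117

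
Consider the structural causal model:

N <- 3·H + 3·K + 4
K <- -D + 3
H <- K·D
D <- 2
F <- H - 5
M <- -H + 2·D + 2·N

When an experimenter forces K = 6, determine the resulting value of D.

2

Under do(K=6), the mechanism K <- -D + 3 is discarded; K is fixed at 6.
D is not downstream of the intervention, so its value is determined by the original equations.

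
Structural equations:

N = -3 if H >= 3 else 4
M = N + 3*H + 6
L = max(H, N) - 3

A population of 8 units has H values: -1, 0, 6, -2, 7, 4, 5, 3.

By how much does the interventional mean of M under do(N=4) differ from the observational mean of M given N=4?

Under do(N=4), N's equation is replaced by N=4 for every unit. Per-unit M: 7, 10, 28, 4, 31, 22, 25, 19. Mean = 18.25.
Observing N=4 restricts to units where N's equation naturally yields 4: H ∈ {-1, 0, -2}. In that subpopulation M = 7, 10, 4, mean 7.
Difference = 18.25 − 7 = 11.25.

11.25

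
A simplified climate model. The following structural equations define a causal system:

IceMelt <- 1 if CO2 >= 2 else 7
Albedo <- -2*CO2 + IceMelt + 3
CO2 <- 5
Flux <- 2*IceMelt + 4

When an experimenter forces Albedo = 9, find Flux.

6

The intervention breaks the incoming arrows to Albedo: Albedo <- -2*CO2 + IceMelt + 3 no longer applies, and Albedo = 9.
Flux is not downstream of the intervention, so its value is determined by the original equations.
IceMelt = 1 if CO2 >= 2 else 7  [with CO2=5]  = 1
Flux = 2*IceMelt + 4  [with IceMelt=1]  = 6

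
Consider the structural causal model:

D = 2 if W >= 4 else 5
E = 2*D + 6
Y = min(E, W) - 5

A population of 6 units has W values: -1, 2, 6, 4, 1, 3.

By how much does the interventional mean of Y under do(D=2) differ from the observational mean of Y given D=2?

-2.5

Every unit gets D=2 under the intervention. Y values become -6, -3, 1, -1, -4, -2; E[Y|do(D=2)] = -2.5.
Observing D=2 restricts to units where D's equation naturally yields 2: W ∈ {6, 4}. In that subpopulation Y = 1, -1, mean 0.
Difference = -2.5 − 0 = -2.5.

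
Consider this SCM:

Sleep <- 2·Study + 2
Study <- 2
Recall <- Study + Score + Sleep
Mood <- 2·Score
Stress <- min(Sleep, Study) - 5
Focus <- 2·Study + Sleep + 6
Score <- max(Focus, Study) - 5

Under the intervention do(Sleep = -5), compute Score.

0

do(Sleep=-5) replaces the equation Sleep <- 2·Study + 2 with the constant Sleep = -5.
Focus = 2·Study + Sleep + 6  [with Study=2, Sleep=-5]  = 5
Score = max(Focus, Study) - 5  [with Focus=5, Study=2]  = 0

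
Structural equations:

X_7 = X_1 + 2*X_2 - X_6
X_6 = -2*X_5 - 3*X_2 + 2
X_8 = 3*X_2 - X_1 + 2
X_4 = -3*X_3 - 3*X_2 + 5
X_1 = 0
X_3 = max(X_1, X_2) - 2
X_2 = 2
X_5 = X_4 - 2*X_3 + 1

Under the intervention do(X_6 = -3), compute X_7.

7

Intervening sets X_6 = -3 and removes its equation (X_6 = -2*X_5 - 3*X_2 + 2).
X_7 = X_1 + 2*X_2 - X_6  [with X_1=0, X_2=2, X_6=-3]  = 7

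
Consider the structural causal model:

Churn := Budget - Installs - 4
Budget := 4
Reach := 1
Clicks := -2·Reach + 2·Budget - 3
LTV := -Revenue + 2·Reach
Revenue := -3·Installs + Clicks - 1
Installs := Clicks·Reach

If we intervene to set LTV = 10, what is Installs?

3

Under do(LTV=10), the mechanism LTV := -Revenue + 2·Reach is discarded; LTV is fixed at 10.
Since Installs is not a descendant of the intervened variable, it is unaffected.
Clicks = -2·Reach + 2·Budget - 3  [with Reach=1, Budget=4]  = 3
Installs = Clicks·Reach  [with Clicks=3, Reach=1]  = 3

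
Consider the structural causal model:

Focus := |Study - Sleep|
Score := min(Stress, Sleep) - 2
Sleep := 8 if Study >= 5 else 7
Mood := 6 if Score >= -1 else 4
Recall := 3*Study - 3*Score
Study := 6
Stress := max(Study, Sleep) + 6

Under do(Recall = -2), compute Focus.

2

Under do(Recall=-2), the mechanism Recall := 3*Study - 3*Score is discarded; Recall is fixed at -2.
Since Focus is not a descendant of the intervened variable, it is unaffected.
Sleep = 8 if Study >= 5 else 7  [with Study=6]  = 8
Focus = |Study - Sleep|  [with Study=6, Sleep=8]  = 2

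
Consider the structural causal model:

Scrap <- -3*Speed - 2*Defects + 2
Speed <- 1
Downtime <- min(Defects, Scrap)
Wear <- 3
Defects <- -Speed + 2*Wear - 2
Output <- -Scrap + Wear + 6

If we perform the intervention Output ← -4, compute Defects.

do(Output=-4) replaces the equation Output <- -Scrap + Wear + 6 with the constant Output = -4.
Defects is not downstream of the intervention, so its value is determined by the original equations.
Defects = -Speed + 2*Wear - 2  [with Speed=1, Wear=3]  = 3

3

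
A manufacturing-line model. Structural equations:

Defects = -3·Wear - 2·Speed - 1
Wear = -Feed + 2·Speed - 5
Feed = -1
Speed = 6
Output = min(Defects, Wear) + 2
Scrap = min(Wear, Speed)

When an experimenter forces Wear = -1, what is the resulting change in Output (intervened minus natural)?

27

The intervention breaks the incoming arrows to Wear: Wear = -Feed + 2·Speed - 5 no longer applies, and Wear = -1.
Defects = -3·Wear - 2·Speed - 1  [with Wear=-1, Speed=6]  = -10
Output = min(Defects, Wear) + 2  [with Defects=-10, Wear=-1]  = -8
Without intervention: Wear = -Feed + 2·Speed - 5  [with Feed=-1, Speed=6]  = 8; Defects = -3·Wear - 2·Speed - 1  [with Wear=8, Speed=6]  = -37; Output = min(Defects, Wear) + 2  [with Defects=-37, Wear=8]  = -35.
Change = -8 − (-35) = 27.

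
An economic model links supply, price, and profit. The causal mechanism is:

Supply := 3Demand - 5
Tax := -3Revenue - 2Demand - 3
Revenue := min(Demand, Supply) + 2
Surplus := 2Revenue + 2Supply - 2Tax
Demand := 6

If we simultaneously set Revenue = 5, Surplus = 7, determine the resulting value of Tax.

-30

The joint intervention fixes Revenue = 5, Surplus = 7, removing each variable's own equation.
Tax = -3Revenue - 2Demand - 3  [with Revenue=5, Demand=6]  = -30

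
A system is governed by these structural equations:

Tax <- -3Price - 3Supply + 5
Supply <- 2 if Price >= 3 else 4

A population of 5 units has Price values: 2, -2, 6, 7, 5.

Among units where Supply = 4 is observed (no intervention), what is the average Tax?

Observing Supply=4 restricts to units where Supply's equation naturally yields 4: Price ∈ {2, -2}. In that subpopulation Tax = -13, -1, mean -7.

-7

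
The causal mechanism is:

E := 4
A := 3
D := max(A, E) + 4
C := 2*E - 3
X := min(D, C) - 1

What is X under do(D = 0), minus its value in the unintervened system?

-5

do(D=0) replaces the equation D := max(A, E) + 4 with the constant D = 0.
C = 2*E - 3  [with E=4]  = 5
X = min(D, C) - 1  [with D=0, C=5]  = -1
Without intervention: D = max(A, E) + 4  [with A=3, E=4]  = 8; C = 2*E - 3  [with E=4]  = 5; X = min(D, C) - 1  [with D=8, C=5]  = 4.
Change = -1 − 4 = -5.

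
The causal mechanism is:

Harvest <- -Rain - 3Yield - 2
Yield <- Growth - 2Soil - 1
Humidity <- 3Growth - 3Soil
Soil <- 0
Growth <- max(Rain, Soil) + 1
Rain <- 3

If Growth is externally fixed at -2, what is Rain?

Under do(Growth=-2), the mechanism Growth <- max(Rain, Soil) + 1 is discarded; Growth is fixed at -2.
Rain is not downstream of the intervention, so its value is determined by the original equations.

3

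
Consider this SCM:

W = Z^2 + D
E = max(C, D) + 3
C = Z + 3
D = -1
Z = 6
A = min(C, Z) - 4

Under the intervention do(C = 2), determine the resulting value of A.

-2

Intervening sets C = 2 and removes its equation (C = Z + 3).
A = min(C, Z) - 4  [with C=2, Z=6]  = -2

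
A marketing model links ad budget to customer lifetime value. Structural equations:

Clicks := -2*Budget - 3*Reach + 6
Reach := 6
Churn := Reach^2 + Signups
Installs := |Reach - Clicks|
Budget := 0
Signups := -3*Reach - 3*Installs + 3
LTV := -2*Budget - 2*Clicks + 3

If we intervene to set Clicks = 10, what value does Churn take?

The intervention breaks the incoming arrows to Clicks: Clicks := -2*Budget - 3*Reach + 6 no longer applies, and Clicks = 10.
Installs = |Reach - Clicks|  [with Reach=6, Clicks=10]  = 4
Signups = -3*Reach - 3*Installs + 3  [with Reach=6, Installs=4]  = -27
Churn = Reach^2 + Signups  [with Reach=6, Signups=-27]  = 9

9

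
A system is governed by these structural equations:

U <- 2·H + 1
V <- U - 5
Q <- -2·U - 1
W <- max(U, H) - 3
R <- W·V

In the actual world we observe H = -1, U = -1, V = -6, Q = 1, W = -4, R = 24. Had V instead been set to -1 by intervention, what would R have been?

The intervention breaks the incoming arrows to V: V <- U - 5 no longer applies, and V = -1.
U = 2·H + 1  [with H=-1]  = -1
W = max(U, H) - 3  [with U=-1, H=-1]  = -4
R = W·V  [with W=-4, V=-1]  = 4

4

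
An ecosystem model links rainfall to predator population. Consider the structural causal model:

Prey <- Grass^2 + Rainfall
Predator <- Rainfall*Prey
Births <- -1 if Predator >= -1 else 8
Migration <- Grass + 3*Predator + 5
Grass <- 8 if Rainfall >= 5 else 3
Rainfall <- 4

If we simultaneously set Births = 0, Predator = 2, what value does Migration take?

Setting Births = 0, Predator = 2 by intervention discards those variables' equations.
Grass = 8 if Rainfall >= 5 else 3  [with Rainfall=4]  = 3
Migration = Grass + 3*Predator + 5  [with Grass=3, Predator=2]  = 14

14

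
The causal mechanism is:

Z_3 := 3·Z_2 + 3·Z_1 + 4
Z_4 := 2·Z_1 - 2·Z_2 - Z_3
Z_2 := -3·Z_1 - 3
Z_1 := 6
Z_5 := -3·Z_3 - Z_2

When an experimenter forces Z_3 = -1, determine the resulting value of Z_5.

24

do(Z_3=-1) replaces the equation Z_3 := 3·Z_2 + 3·Z_1 + 4 with the constant Z_3 = -1.
Z_2 = -3·Z_1 - 3  [with Z_1=6]  = -21
Z_5 = -3·Z_3 - Z_2  [with Z_3=-1, Z_2=-21]  = 24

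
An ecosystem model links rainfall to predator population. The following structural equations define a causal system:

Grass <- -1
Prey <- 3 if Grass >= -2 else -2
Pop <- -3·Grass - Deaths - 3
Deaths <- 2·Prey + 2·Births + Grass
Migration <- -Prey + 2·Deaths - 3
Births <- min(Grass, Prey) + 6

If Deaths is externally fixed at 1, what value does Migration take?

-4

Intervening sets Deaths = 1 and removes its equation (Deaths <- 2·Prey + 2·Births + Grass).
Prey = 3 if Grass >= -2 else -2  [with Grass=-1]  = 3
Migration = -Prey + 2·Deaths - 3  [with Prey=3, Deaths=1]  = -4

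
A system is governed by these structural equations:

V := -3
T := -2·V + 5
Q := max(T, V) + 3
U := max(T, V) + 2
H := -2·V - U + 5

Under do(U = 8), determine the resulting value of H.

3

Intervening sets U = 8 and removes its equation (U := max(T, V) + 2).
H = -2·V - U + 5  [with V=-3, U=8]  = 3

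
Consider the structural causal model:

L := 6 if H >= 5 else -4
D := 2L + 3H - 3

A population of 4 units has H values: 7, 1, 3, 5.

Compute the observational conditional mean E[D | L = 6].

27

E[D|L=6] averages over only the 2 units with L=6 (H = 7, 5): D = 30, 24, mean 27.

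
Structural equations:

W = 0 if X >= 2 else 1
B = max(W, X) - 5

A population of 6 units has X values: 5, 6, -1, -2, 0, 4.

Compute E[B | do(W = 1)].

Under do(W=1), W's equation is replaced by W=1 for every unit. Per-unit B: 0, 1, -4, -4, -4, -1. Mean = -2.

-2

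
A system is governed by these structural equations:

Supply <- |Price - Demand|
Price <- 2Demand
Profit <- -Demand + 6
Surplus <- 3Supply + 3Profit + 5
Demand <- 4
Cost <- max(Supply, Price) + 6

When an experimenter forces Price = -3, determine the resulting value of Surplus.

Under do(Price=-3), the mechanism Price <- 2Demand is discarded; Price is fixed at -3.
Supply = |Price - Demand|  [with Price=-3, Demand=4]  = 7
Profit = -Demand + 6  [with Demand=4]  = 2
Surplus = 3Supply + 3Profit + 5  [with Supply=7, Profit=2]  = 32

32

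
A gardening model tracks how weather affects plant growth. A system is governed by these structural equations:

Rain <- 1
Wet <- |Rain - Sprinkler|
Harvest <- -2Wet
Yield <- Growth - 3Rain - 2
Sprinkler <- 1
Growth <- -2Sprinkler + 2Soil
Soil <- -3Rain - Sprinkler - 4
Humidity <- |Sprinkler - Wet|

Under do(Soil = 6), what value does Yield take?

5

The intervention breaks the incoming arrows to Soil: Soil <- -3Rain - Sprinkler - 4 no longer applies, and Soil = 6.
Growth = -2Sprinkler + 2Soil  [with Sprinkler=1, Soil=6]  = 10
Yield = Growth - 3Rain - 2  [with Growth=10, Rain=1]  = 5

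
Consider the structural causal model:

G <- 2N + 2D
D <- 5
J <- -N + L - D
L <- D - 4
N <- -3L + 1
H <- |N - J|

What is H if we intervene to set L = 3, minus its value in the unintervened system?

do(L=3) replaces the equation L <- D - 4 with the constant L = 3.
N = -3L + 1  [with L=3]  = -8
J = -N + L - D  [with N=-8, L=3, D=5]  = 6
H = |N - J|  [with N=-8, J=6]  = 14
Without intervention: L = D - 4  [with D=5]  = 1; N = -3L + 1  [with L=1]  = -2; J = -N + L - D  [with N=-2, L=1, D=5]  = -2; H = |N - J|  [with N=-2, J=-2]  = 0.
Change = 14 − 0 = 14.

14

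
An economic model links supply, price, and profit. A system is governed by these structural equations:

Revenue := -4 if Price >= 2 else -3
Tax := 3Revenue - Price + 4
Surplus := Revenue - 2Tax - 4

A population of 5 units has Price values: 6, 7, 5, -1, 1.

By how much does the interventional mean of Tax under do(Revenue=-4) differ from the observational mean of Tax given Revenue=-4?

2.4

Every unit gets Revenue=-4 under the intervention. Tax values become -14, -15, -13, -7, -9; E[Tax|do(Revenue=-4)] = -11.6.
E[Tax|Revenue=-4] averages over only the 3 units with Revenue=-4 (Price = 6, 7, 5): Tax = -14, -15, -13, mean -14.
Difference = -11.6 − (-14) = 2.4.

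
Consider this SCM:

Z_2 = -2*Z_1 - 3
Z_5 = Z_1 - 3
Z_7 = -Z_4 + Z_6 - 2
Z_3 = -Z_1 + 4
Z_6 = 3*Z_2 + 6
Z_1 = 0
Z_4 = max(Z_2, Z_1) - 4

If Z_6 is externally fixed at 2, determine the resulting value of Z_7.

4

Intervening sets Z_6 = 2 and removes its equation (Z_6 = 3*Z_2 + 6).
Z_2 = -2*Z_1 - 3  [with Z_1=0]  = -3
Z_4 = max(Z_2, Z_1) - 4  [with Z_2=-3, Z_1=0]  = -4
Z_7 = -Z_4 + Z_6 - 2  [with Z_4=-4, Z_6=2]  = 4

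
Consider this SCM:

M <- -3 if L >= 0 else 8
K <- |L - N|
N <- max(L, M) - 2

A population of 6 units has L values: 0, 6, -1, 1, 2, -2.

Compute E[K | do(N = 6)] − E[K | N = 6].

The intervention sets N=6 in all 6 units regardless of L. Recomputing K per unit gives 6, 0, 7, 5, 4, 8; average 5.
Conditioning on N=6 selects the 2 unit(s) with L ∈ {-1, -2}. Their K values: 7, 8. Mean = 7.5.
Difference = 5 − 7.5 = -2.5.

-2.5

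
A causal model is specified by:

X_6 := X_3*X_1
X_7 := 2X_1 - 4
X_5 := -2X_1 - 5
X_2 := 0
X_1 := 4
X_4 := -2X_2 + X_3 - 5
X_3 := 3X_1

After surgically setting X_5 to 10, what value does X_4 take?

The intervention breaks the incoming arrows to X_5: X_5 := -2X_1 - 5 no longer applies, and X_5 = 10.
Since X_4 is not a descendant of the intervened variable, it is unaffected.
X_3 = 3X_1  [with X_1=4]  = 12
X_4 = -2X_2 + X_3 - 5  [with X_2=0, X_3=12]  = 7

7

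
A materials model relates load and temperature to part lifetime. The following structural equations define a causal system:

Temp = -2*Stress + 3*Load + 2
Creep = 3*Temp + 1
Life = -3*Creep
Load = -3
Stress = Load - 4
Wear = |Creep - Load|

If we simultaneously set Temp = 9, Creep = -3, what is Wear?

0

Setting Temp = 9, Creep = -3 by intervention discards those variables' equations.
Wear = |Creep - Load|  [with Creep=-3, Load=-3]  = 0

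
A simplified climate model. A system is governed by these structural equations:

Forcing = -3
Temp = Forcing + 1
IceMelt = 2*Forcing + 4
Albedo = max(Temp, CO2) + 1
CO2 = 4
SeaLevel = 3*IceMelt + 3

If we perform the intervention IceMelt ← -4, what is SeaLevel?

-9

Under do(IceMelt=-4), the mechanism IceMelt = 2*Forcing + 4 is discarded; IceMelt is fixed at -4.
SeaLevel = 3*IceMelt + 3  [with IceMelt=-4]  = -9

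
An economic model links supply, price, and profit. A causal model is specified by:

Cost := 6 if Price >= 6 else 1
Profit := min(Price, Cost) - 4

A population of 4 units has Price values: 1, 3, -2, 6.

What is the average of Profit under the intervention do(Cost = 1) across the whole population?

do(Cost=1) breaks Cost's dependence on Price. With Cost=1 fixed, Profit across the units is -3, -3, -6, -3, mean -3.75.

-3.75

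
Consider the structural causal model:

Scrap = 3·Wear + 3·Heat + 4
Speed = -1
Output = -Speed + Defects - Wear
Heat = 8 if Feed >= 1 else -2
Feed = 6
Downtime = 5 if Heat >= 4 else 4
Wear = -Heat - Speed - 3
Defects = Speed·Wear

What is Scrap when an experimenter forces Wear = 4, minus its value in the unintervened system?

Under do(Wear=4), the mechanism Wear = -Heat - Speed - 3 is discarded; Wear is fixed at 4.
Heat = 8 if Feed >= 1 else -2  [with Feed=6]  = 8
Scrap = 3·Wear + 3·Heat + 4  [with Wear=4, Heat=8]  = 40
Without intervention: Heat = 8 if Feed >= 1 else -2  [with Feed=6]  = 8; Wear = -Heat - Speed - 3  [with Heat=8, Speed=-1]  = -10; Scrap = 3·Wear + 3·Heat + 4  [with Wear=-10, Heat=8]  = -2.
Change = 40 − (-2) = 42.

42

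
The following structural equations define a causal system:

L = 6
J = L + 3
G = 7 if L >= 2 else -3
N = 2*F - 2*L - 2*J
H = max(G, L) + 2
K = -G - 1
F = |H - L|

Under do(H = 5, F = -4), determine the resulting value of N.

-38

Setting H = 5, F = -4 by intervention discards those variables' equations.
J = L + 3  [with L=6]  = 9
N = 2*F - 2*L - 2*J  [with F=-4, L=6, J=9]  = -38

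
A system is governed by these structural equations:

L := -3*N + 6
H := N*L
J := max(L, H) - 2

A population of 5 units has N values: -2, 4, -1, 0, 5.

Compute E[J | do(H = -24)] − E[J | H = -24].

-0.6

do(H=-24) breaks H's dependence on N. With H=-24 fixed, J across the units is 10, -8, 7, 4, -11, mean 0.4.
Observing H=-24 restricts to units where H's equation naturally yields -24: N ∈ {-2, 4}. In that subpopulation J = 10, -8, mean 1.
Difference = 0.4 − 1 = -0.6.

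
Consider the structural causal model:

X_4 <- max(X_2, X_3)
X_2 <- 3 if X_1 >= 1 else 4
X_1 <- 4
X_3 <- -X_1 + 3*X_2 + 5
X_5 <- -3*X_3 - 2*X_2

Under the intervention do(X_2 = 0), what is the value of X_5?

do(X_2=0) replaces the equation X_2 <- 3 if X_1 >= 1 else 4 with the constant X_2 = 0.
X_3 = -X_1 + 3*X_2 + 5  [with X_1=4, X_2=0]  = 1
X_5 = -3*X_3 - 2*X_2  [with X_3=1, X_2=0]  = -3

-3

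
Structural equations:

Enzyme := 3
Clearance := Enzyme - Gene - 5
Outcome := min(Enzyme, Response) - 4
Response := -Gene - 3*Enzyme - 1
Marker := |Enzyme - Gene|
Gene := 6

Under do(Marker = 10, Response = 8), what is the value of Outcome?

Setting Marker = 10, Response = 8 by intervention discards those variables' equations.
Outcome = min(Enzyme, Response) - 4  [with Enzyme=3, Response=8]  = -1

-1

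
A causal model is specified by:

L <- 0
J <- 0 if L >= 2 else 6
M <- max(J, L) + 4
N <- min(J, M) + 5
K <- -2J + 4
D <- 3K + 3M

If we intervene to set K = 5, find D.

45

The intervention breaks the incoming arrows to K: K <- -2J + 4 no longer applies, and K = 5.
J = 0 if L >= 2 else 6  [with L=0]  = 6
M = max(J, L) + 4  [with J=6, L=0]  = 10
D = 3K + 3M  [with K=5, M=10]  = 45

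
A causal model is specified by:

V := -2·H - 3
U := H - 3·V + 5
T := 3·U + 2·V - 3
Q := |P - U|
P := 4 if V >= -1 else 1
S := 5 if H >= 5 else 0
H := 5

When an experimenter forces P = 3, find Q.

46

Intervening sets P = 3 and removes its equation (P := 4 if V >= -1 else 1).
V = -2·H - 3  [with H=5]  = -13
U = H - 3·V + 5  [with H=5, V=-13]  = 49
Q = |P - U|  [with P=3, U=49]  = 46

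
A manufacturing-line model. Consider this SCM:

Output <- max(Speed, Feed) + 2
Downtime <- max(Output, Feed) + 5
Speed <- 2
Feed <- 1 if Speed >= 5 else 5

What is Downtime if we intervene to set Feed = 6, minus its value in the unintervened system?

Under do(Feed=6), the mechanism Feed <- 1 if Speed >= 5 else 5 is discarded; Feed is fixed at 6.
Output = max(Speed, Feed) + 2  [with Speed=2, Feed=6]  = 8
Downtime = max(Output, Feed) + 5  [with Output=8, Feed=6]  = 13
Without intervention: Feed = 1 if Speed >= 5 else 5  [with Speed=2]  = 5; Output = max(Speed, Feed) + 2  [with Speed=2, Feed=5]  = 7; Downtime = max(Output, Feed) + 5  [with Output=7, Feed=5]  = 12.
Change = 13 − 12 = 1.

1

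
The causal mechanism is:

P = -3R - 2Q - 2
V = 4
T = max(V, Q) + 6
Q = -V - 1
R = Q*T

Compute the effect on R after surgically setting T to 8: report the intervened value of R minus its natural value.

The intervention breaks the incoming arrows to T: T = max(V, Q) + 6 no longer applies, and T = 8.
Q = -V - 1  [with V=4]  = -5
R = Q*T  [with Q=-5, T=8]  = -40
Without intervention: Q = -V - 1  [with V=4]  = -5; T = max(V, Q) + 6  [with V=4, Q=-5]  = 10; R = Q*T  [with Q=-5, T=10]  = -50.
Change = -40 − (-50) = 10.

10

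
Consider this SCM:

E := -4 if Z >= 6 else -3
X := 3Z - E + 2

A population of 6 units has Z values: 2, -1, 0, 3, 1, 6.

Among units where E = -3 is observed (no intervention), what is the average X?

Observing E=-3 restricts to units where E's equation naturally yields -3: Z ∈ {2, -1, 0, 3, 1}. In that subpopulation X = 11, 2, 5, 14, 8, mean 8.

8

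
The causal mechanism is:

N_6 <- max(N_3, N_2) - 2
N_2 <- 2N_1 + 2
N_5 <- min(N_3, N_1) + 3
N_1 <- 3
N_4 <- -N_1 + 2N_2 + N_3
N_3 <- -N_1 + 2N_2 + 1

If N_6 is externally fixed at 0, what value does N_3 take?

do(N_6=0) replaces the equation N_6 <- max(N_3, N_2) - 2 with the constant N_6 = 0.
N_3 is not downstream of the intervention, so its value is determined by the original equations.
N_2 = 2N_1 + 2  [with N_1=3]  = 8
N_3 = -N_1 + 2N_2 + 1  [with N_1=3, N_2=8]  = 14

14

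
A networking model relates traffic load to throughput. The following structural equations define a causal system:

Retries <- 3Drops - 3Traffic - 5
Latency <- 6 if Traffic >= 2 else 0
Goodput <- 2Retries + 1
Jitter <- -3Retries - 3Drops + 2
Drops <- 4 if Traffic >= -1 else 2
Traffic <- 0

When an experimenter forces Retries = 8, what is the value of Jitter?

Intervening sets Retries = 8 and removes its equation (Retries <- 3Drops - 3Traffic - 5).
Drops = 4 if Traffic >= -1 else 2  [with Traffic=0]  = 4
Jitter = -3Retries - 3Drops + 2  [with Retries=8, Drops=4]  = -34

-34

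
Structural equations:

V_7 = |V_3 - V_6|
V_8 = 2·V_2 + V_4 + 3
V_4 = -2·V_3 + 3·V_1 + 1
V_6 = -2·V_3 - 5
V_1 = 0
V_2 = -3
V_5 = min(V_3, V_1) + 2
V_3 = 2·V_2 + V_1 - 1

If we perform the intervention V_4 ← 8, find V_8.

5

do(V_4=8) replaces the equation V_4 = -2·V_3 + 3·V_1 + 1 with the constant V_4 = 8.
V_8 = 2·V_2 + V_4 + 3  [with V_2=-3, V_4=8]  = 5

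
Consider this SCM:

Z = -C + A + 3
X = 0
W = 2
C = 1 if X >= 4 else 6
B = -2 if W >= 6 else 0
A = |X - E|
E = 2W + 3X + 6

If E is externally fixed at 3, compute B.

do(E=3) replaces the equation E = 2W + 3X + 6 with the constant E = 3.
B is not downstream of the intervention, so its value is determined by the original equations.
B = -2 if W >= 6 else 0  [with W=2]  = 0

0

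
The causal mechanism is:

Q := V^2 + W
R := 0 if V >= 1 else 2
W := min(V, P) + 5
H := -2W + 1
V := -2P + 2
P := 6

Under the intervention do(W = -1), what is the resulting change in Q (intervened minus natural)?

The intervention breaks the incoming arrows to W: W := min(V, P) + 5 no longer applies, and W = -1.
V = -2P + 2  [with P=6]  = -10
Q = V^2 + W  [with V=-10, W=-1]  = 99
Without intervention: V = -2P + 2  [with P=6]  = -10; W = min(V, P) + 5  [with V=-10, P=6]  = -5; Q = V^2 + W  [with V=-10, W=-5]  = 95.
Change = 99 − 95 = 4.

4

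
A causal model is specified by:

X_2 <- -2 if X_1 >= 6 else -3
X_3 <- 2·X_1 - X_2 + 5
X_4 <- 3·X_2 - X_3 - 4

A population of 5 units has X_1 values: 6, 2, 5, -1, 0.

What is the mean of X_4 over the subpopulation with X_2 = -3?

-24

E[X_4|X_2=-3] averages over only the 4 units with X_2=-3 (X_1 = 2, 5, -1, 0): X_4 = -25, -31, -19, -21, mean -24.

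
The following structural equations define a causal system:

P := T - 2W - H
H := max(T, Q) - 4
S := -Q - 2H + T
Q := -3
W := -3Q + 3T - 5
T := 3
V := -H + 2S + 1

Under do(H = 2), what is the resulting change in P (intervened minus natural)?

-3

The intervention breaks the incoming arrows to H: H := max(T, Q) - 4 no longer applies, and H = 2.
W = -3Q + 3T - 5  [with Q=-3, T=3]  = 13
P = T - 2W - H  [with T=3, W=13, H=2]  = -25
Without intervention: H = max(T, Q) - 4  [with T=3, Q=-3]  = -1; W = -3Q + 3T - 5  [with Q=-3, T=3]  = 13; P = T - 2W - H  [with T=3, W=13, H=-1]  = -22.
Change = -25 − (-22) = -3.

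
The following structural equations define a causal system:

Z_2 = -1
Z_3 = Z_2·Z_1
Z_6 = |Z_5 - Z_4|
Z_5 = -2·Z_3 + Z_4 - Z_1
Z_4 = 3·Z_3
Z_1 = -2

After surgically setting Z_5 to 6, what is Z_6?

0

The intervention breaks the incoming arrows to Z_5: Z_5 = -2·Z_3 + Z_4 - Z_1 no longer applies, and Z_5 = 6.
Z_3 = Z_2·Z_1  [with Z_2=-1, Z_1=-2]  = 2
Z_4 = 3·Z_3  [with Z_3=2]  = 6
Z_6 = |Z_5 - Z_4|  [with Z_5=6, Z_4=6]  = 0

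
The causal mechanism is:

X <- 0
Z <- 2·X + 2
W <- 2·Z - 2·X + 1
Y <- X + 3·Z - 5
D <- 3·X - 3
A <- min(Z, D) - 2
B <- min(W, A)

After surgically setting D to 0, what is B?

Under do(D=0), the mechanism D <- 3·X - 3 is discarded; D is fixed at 0.
Z = 2·X + 2  [with X=0]  = 2
W = 2·Z - 2·X + 1  [with Z=2, X=0]  = 5
A = min(Z, D) - 2  [with Z=2, D=0]  = -2
B = min(W, A)  [with W=5, A=-2]  = -2

-2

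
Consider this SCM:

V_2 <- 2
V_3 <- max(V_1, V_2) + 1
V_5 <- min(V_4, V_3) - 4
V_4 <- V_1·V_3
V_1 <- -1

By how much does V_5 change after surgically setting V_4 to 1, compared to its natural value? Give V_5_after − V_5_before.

4

Intervening sets V_4 = 1 and removes its equation (V_4 <- V_1·V_3).
V_3 = max(V_1, V_2) + 1  [with V_1=-1, V_2=2]  = 3
V_5 = min(V_4, V_3) - 4  [with V_4=1, V_3=3]  = -3
Without intervention: V_3 = max(V_1, V_2) + 1  [with V_1=-1, V_2=2]  = 3; V_4 = V_1·V_3  [with V_1=-1, V_3=3]  = -3; V_5 = min(V_4, V_3) - 4  [with V_4=-3, V_3=3]  = -7.
Change = -3 − (-7) = 4.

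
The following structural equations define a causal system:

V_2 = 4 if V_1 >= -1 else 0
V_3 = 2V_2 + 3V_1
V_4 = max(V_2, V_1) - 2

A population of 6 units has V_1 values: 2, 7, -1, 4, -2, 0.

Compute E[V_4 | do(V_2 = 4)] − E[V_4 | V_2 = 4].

The intervention sets V_2=4 in all 6 units regardless of V_1. Recomputing V_4 per unit gives 2, 5, 2, 2, 2, 2; average 2.5.
Observing V_2=4 restricts to units where V_2's equation naturally yields 4: V_1 ∈ {2, 7, -1, 4, 0}. In that subpopulation V_4 = 2, 5, 2, 2, 2, mean 2.6.
Difference = 2.5 − 2.6 = -0.1.

-0.1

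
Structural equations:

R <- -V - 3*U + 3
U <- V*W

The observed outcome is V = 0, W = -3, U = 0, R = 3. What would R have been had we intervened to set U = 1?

The intervention breaks the incoming arrows to U: U <- V*W no longer applies, and U = 1.
R = -V - 3*U + 3  [with V=0, U=1]  = 0

0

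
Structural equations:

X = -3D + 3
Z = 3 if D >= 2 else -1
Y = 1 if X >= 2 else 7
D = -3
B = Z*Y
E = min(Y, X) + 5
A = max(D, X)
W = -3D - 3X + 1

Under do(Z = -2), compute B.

Intervening sets Z = -2 and removes its equation (Z = 3 if D >= 2 else -1).
X = -3D + 3  [with D=-3]  = 12
Y = 1 if X >= 2 else 7  [with X=12]  = 1
B = Z*Y  [with Z=-2, Y=1]  = -2

-2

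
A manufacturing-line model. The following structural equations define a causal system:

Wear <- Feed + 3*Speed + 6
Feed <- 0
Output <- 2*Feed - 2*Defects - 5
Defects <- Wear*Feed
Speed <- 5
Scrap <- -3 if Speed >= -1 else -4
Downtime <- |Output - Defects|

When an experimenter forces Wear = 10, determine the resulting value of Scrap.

do(Wear=10) replaces the equation Wear <- Feed + 3*Speed + 6 with the constant Wear = 10.
Scrap is not downstream of the intervention, so its value is determined by the original equations.
Scrap = -3 if Speed >= -1 else -4  [with Speed=5]  = -3

-3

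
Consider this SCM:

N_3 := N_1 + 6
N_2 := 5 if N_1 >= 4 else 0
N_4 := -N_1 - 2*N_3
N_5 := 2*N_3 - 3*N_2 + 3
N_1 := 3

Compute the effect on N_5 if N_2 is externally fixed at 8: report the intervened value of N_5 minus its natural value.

-24

do(N_2=8) replaces the equation N_2 := 5 if N_1 >= 4 else 0 with the constant N_2 = 8.
N_3 = N_1 + 6  [with N_1=3]  = 9
N_5 = 2*N_3 - 3*N_2 + 3  [with N_3=9, N_2=8]  = -3
Without intervention: N_2 = 5 if N_1 >= 4 else 0  [with N_1=3]  = 0; N_3 = N_1 + 6  [with N_1=3]  = 9; N_5 = 2*N_3 - 3*N_2 + 3  [with N_3=9, N_2=0]  = 21.
Change = -3 − 21 = -24.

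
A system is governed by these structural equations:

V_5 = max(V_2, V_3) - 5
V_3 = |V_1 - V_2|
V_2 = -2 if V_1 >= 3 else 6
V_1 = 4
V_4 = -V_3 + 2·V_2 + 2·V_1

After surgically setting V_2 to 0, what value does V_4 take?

4

Under do(V_2=0), the mechanism V_2 = -2 if V_1 >= 3 else 6 is discarded; V_2 is fixed at 0.
V_3 = |V_1 - V_2|  [with V_1=4, V_2=0]  = 4
V_4 = -V_3 + 2·V_2 + 2·V_1  [with V_3=4, V_2=0, V_1=4]  = 4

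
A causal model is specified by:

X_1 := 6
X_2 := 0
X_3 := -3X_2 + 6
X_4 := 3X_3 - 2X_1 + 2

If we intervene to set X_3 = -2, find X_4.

The intervention breaks the incoming arrows to X_3: X_3 := -3X_2 + 6 no longer applies, and X_3 = -2.
X_4 = 3X_3 - 2X_1 + 2  [with X_3=-2, X_1=6]  = -16

-16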